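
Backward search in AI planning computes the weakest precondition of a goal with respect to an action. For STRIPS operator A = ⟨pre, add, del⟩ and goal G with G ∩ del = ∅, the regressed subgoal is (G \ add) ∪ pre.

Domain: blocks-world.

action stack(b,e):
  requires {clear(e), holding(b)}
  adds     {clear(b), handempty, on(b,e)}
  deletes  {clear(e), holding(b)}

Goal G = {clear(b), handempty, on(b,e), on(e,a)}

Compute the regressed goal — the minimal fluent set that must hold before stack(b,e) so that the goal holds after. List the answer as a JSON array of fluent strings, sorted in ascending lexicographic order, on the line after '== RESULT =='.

Regress:
  G ∩ del = {}  (empty — regression defined)
  G \ add = {clear(b), handempty, on(b,e), on(e,a)} \ {clear(b), handempty, on(b,e)} = {on(e,a)}
  ∪ pre   = {on(e,a)} ∪ {clear(e), holding(b)}
          = {clear(e), holding(b), on(e,a)}

== RESULT ==
["clear(e)", "holding(b)", "on(e,a)"]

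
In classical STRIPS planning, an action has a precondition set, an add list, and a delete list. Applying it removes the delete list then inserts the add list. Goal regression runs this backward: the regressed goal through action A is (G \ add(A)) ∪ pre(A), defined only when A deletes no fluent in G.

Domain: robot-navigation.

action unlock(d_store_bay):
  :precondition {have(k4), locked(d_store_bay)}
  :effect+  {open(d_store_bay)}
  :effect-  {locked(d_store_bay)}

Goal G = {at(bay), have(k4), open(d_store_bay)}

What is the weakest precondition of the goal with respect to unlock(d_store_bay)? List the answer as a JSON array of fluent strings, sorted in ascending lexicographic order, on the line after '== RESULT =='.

Compute (G \ add) ∪ pre:
  G ∩ del = {}  (empty — regression defined)
  G \ add = {at(bay), have(k4), open(d_store_bay)} \ {open(d_store_bay)} = {at(bay), have(k4)}
  ∪ pre   = {at(bay), have(k4)} ∪ {have(k4), locked(d_store_bay)}
          = {at(bay), have(k4), locked(d_store_bay)}

== RESULT ==
["at(bay)", "have(k4)", "locked(d_store_bay)"]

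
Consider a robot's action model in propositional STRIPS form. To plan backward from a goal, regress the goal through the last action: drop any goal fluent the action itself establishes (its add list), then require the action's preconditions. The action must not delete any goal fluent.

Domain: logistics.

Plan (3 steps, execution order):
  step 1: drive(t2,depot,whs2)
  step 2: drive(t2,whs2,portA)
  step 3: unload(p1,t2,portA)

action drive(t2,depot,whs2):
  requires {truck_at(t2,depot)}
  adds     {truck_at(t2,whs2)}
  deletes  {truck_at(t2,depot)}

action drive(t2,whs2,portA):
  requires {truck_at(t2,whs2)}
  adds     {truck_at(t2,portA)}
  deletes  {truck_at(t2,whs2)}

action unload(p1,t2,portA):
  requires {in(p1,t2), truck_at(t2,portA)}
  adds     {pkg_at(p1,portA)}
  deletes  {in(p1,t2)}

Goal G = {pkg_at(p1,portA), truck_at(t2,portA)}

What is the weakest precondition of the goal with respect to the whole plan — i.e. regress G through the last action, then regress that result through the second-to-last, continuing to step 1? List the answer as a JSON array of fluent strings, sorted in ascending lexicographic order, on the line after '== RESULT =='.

Regress step by step:
  through step 3 (unload(p1,t2,portA)): drop {pkg_at(p1,portA)}, keep {truck_at(t2,portA)}, require {in(p1,t2), truck_at(t2,portA)}
    → {in(p1,t2), truck_at(t2,portA)}
  through step 2 (drive(t2,whs2,portA)): drop {truck_at(t2,portA)}, keep {in(p1,t2)}, require {truck_at(t2,whs2)}
    → {in(p1,t2), truck_at(t2,whs2)}
  through step 1 (drive(t2,depot,whs2)): drop {truck_at(t2,whs2)}, keep {in(p1,t2)}, require {truck_at(t2,depot)}
    → {in(p1,t2), truck_at(t2,depot)}

== RESULT ==
["in(p1,t2)", "truck_at(t2,depot)"]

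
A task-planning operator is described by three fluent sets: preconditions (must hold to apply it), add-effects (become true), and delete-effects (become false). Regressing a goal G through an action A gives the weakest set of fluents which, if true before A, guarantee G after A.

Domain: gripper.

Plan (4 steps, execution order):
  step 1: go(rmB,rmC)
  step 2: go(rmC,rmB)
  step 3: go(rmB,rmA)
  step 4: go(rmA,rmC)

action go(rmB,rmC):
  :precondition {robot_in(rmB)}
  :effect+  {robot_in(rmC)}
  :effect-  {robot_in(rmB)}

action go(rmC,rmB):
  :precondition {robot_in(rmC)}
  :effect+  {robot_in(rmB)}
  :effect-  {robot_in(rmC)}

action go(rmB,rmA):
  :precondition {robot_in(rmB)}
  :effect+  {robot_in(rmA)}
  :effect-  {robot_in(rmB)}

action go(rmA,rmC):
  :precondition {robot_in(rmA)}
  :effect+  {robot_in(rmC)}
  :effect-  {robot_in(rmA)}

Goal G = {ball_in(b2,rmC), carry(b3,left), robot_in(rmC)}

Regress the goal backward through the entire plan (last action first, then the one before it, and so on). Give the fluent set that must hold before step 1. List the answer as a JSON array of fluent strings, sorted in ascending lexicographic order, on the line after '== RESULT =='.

Regress step by step:
  through step 4 (go(rmA,rmC)): drop {robot_in(rmC)}, keep {ball_in(b2,rmC), carry(b3,left)}, require {robot_in(rmA)}
    → {ball_in(b2,rmC), carry(b3,left), robot_in(rmA)}
  through step 3 (go(rmB,rmA)): drop {robot_in(rmA)}, keep {ball_in(b2,rmC), carry(b3,left)}, require {robot_in(rmB)}
    → {ball_in(b2,rmC), carry(b3,left), robot_in(rmB)}
  through step 2 (go(rmC,rmB)): drop {robot_in(rmB)}, keep {ball_in(b2,rmC), carry(b3,left)}, require {robot_in(rmC)}
    → {ball_in(b2,rmC), carry(b3,left), robot_in(rmC)}
  through step 1 (go(rmB,rmC)): drop {robot_in(rmC)}, keep {ball_in(b2,rmC), carry(b3,left)}, require {robot_in(rmB)}
    → {ball_in(b2,rmC), carry(b3,left), robot_in(rmB)}

== RESULT ==
["ball_in(b2,rmC)", "carry(b3,left)", "robot_in(rmB)"]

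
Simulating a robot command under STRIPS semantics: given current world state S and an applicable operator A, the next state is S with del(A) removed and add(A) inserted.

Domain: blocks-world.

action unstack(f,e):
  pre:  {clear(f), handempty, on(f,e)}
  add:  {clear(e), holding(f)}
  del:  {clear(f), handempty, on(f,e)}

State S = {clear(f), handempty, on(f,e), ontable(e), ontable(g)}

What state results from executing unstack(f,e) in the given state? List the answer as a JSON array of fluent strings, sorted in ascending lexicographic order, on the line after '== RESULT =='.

Compute (S \ del) ∪ add:
  pre ⊆ S: {clear(f), handempty, on(f,e)} ⊆ S  — applicable
  S \ del = {ontable(e), ontable(g)}
  ∪ add   = {clear(e), holding(f), ontable(e), ontable(g)}

== RESULT ==
["clear(e)", "holding(f)", "ontable(e)", "ontable(g)"]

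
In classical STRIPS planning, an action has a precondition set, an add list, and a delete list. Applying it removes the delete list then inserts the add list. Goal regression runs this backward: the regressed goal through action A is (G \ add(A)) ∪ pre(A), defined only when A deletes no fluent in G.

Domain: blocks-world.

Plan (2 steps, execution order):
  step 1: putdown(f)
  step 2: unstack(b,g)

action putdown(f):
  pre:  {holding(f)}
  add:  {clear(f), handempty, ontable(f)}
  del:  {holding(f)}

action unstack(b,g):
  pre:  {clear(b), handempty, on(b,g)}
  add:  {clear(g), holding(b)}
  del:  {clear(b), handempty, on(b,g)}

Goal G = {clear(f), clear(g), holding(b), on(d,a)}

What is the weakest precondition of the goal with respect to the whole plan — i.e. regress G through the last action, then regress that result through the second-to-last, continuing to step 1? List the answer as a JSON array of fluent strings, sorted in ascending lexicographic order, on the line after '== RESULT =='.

Regress step by step:
  through step 2 (unstack(b,g)): drop {clear(g), holding(b)}, keep {clear(f), on(d,a)}, require {clear(b), handempty, on(b,g)}
    → {clear(b), clear(f), handempty, on(b,g), on(d,a)}
  through step 1 (putdown(f)): drop {clear(f), handempty}, keep {clear(b), on(b,g), on(d,a)}, require {holding(f)}
    → {clear(b), holding(f), on(b,g), on(d,a)}

== RESULT ==
["clear(b)", "holding(f)", "on(b,g)", "on(d,a)"]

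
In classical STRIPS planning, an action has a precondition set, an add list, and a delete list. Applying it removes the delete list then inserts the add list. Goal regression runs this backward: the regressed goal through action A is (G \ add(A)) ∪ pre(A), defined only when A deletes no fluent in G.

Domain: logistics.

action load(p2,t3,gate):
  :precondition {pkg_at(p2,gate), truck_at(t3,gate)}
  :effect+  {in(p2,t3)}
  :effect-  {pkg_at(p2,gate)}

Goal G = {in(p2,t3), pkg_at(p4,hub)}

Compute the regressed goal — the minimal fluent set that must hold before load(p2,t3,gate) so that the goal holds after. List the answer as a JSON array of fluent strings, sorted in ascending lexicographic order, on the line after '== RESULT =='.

Regress:
  G ∩ del = {}  (empty — regression defined)
  G \ add = {in(p2,t3), pkg_at(p4,hub)} \ {in(p2,t3)} = {pkg_at(p4,hub)}
  ∪ pre   = {pkg_at(p4,hub)} ∪ {pkg_at(p2,gate), truck_at(t3,gate)}
          = {pkg_at(p2,gate), pkg_at(p4,hub), truck_at(t3,gate)}

== RESULT ==
["pkg_at(p2,gate)", "pkg_at(p4,hub)", "truck_at(t3,gate)"]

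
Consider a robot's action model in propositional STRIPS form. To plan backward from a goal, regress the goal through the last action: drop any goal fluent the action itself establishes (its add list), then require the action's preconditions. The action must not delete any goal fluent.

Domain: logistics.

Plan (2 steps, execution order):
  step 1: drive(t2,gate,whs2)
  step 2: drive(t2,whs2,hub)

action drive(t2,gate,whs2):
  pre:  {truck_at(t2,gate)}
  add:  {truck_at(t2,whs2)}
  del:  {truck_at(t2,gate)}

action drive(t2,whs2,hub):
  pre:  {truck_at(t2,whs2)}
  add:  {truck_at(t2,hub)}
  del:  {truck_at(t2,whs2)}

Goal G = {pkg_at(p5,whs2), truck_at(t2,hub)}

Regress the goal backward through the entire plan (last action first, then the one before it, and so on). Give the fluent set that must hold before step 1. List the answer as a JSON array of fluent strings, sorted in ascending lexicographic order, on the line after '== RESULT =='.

Work backward from the goal:
  through step 2 (drive(t2,whs2,hub)): drop {truck_at(t2,hub)}, keep {pkg_at(p5,whs2)}, require {truck_at(t2,whs2)}
    → {pkg_at(p5,whs2), truck_at(t2,whs2)}
  through step 1 (drive(t2,gate,whs2)): drop {truck_at(t2,whs2)}, keep {pkg_at(p5,whs2)}, require {truck_at(t2,gate)}
    → {pkg_at(p5,whs2), truck_at(t2,gate)}

== RESULT ==
["pkg_at(p5,whs2)", "truck_at(t2,gate)"]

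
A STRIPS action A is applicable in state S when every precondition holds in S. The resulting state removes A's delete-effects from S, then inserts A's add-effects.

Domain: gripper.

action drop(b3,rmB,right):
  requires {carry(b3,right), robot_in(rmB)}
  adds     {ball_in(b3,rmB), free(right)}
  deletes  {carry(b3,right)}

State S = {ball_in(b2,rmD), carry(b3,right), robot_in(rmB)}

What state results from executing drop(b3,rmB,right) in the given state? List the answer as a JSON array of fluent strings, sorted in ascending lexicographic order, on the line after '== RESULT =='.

Progress:
  pre ⊆ S: {carry(b3,right), robot_in(rmB)} ⊆ S  — applicable
  S \ del = {ball_in(b2,rmD), robot_in(rmB)}
  ∪ add   = {ball_in(b2,rmD), ball_in(b3,rmB), free(right), robot_in(rmB)}

== RESULT ==
["ball_in(b2,rmD)", "ball_in(b3,rmB)", "free(right)", "robot_in(rmB)"]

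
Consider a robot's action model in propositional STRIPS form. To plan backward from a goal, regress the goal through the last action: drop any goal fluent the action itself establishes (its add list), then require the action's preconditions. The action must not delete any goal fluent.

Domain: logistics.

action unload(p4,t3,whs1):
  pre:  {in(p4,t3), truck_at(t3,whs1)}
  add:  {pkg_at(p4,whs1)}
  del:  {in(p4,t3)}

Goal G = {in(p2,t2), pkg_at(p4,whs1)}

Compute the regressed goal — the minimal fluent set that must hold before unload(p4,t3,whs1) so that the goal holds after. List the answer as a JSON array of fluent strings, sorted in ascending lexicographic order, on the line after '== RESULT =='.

Compute (G \ add) ∪ pre:
  G ∩ del = {}  (empty — regression defined)
  G \ add = {in(p2,t2), pkg_at(p4,whs1)} \ {pkg_at(p4,whs1)} = {in(p2,t2)}
  ∪ pre   = {in(p2,t2)} ∪ {in(p4,t3), truck_at(t3,whs1)}
          = {in(p2,t2), in(p4,t3), truck_at(t3,whs1)}

== RESULT ==
["in(p2,t2)", "in(p4,t3)", "truck_at(t3,whs1)"]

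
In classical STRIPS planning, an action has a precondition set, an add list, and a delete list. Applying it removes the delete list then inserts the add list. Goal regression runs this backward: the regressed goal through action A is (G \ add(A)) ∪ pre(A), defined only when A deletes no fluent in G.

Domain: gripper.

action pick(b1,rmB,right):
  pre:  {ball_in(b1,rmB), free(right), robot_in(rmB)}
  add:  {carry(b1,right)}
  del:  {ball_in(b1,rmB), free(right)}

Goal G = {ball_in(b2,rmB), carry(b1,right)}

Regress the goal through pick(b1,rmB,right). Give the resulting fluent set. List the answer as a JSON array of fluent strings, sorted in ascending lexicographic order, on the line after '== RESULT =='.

Regress:
  G ∩ del = {}  (empty — regression defined)
  G \ add = {ball_in(b2,rmB), carry(b1,right)} \ {carry(b1,right)} = {ball_in(b2,rmB)}
  ∪ pre   = {ball_in(b2,rmB)} ∪ {ball_in(b1,rmB), free(right), robot_in(rmB)}
          = {ball_in(b1,rmB), ball_in(b2,rmB), free(right), robot_in(rmB)}

== RESULT ==
["ball_in(b1,rmB)", "ball_in(b2,rmB)", "free(right)", "robot_in(rmB)"]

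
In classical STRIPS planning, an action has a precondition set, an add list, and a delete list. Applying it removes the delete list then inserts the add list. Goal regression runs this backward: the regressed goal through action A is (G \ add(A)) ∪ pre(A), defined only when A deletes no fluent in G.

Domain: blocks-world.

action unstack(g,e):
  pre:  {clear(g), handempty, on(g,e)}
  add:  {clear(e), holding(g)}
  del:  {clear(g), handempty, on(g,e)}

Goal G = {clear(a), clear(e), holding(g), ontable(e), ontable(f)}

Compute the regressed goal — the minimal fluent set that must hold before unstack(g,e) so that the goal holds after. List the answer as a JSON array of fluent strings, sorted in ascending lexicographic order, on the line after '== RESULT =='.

Compute (G \ add) ∪ pre:
  G ∩ del = {}  (empty — regression defined)
  G \ add = {clear(a), clear(e), holding(g), ontable(e), ontable(f)} \ {clear(e), holding(g)} = {clear(a), ontable(e), ontable(f)}
  ∪ pre   = {clear(a), ontable(e), ontable(f)} ∪ {clear(g), handempty, on(g,e)}
          = {clear(a), clear(g), handempty, on(g,e), ontable(e), ontable(f)}

== RESULT ==
["clear(a)", "clear(g)", "handempty", "on(g,e)", "ontable(e)", "ontable(f)"]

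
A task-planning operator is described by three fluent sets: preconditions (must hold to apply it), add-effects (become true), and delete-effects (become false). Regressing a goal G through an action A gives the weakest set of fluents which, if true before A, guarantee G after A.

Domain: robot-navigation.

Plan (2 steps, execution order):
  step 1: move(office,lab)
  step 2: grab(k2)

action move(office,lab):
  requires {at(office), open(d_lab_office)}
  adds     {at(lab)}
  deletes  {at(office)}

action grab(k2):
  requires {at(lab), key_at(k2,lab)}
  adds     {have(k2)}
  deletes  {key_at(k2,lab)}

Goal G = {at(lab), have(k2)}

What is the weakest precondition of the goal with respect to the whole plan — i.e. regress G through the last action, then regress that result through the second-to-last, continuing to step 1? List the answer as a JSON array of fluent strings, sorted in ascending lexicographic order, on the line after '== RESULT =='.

Work backward from the goal:
  through step 2 (grab(k2)): drop {have(k2)}, keep {at(lab)}, require {at(lab), key_at(k2,lab)}
    → {at(lab), key_at(k2,lab)}
  through step 1 (move(office,lab)): drop {at(lab)}, keep {key_at(k2,lab)}, require {at(office), open(d_lab_office)}
    → {at(office), key_at(k2,lab), open(d_lab_office)}

== RESULT ==
["at(office)", "key_at(k2,lab)", "open(d_lab_office)"]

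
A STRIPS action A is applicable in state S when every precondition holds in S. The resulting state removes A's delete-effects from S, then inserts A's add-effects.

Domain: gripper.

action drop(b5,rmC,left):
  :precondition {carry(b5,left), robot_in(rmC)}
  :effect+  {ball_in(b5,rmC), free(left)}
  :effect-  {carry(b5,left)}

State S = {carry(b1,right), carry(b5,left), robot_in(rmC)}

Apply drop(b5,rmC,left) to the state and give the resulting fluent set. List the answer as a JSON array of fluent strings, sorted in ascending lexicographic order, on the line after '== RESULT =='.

Compute (S \ del) ∪ add:
  pre ⊆ S: {carry(b5,left), robot_in(rmC)} ⊆ S  — applicable
  S \ del = {carry(b1,right), robot_in(rmC)}
  ∪ add   = {ball_in(b5,rmC), carry(b1,right), free(left), robot_in(rmC)}

== RESULT ==
["ball_in(b5,rmC)", "carry(b1,right)", "free(left)", "robot_in(rmC)"]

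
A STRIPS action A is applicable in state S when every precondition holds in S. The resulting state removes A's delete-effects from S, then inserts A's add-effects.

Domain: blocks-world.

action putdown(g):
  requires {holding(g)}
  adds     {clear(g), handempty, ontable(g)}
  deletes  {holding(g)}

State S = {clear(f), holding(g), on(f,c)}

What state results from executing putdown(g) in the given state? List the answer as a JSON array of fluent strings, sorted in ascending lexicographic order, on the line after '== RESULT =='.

Compute (S \ del) ∪ add:
  pre ⊆ S: {holding(g)} ⊆ S  — applicable
  S \ del = {clear(f), on(f,c)}
  ∪ add   = {clear(f), clear(g), handempty, on(f,c), ontable(g)}

== RESULT ==
["clear(f)", "clear(g)", "handempty", "on(f,c)", "ontable(g)"]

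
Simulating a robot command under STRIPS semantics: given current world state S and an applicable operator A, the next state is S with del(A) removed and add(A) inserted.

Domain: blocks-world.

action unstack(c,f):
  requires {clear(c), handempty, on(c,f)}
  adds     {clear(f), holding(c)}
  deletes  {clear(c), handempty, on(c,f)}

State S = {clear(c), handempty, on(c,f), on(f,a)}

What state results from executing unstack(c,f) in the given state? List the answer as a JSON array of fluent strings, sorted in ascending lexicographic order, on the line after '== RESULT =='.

Progress:
  pre ⊆ S: {clear(c), handempty, on(c,f)} ⊆ S  — applicable
  S \ del = {on(f,a)}
  ∪ add   = {clear(f), holding(c), on(f,a)}

== RESULT ==
["clear(f)", "holding(c)", "on(f,a)"]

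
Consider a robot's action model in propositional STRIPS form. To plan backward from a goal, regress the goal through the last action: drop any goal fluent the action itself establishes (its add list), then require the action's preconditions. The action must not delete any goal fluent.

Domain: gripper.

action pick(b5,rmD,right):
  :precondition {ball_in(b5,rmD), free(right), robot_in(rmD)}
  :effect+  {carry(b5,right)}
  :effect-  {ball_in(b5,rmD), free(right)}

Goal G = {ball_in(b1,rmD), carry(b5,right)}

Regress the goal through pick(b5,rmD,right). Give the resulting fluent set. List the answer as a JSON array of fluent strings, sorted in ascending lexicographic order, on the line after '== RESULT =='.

Compute (G \ add) ∪ pre:
  G ∩ del = {}  (empty — regression defined)
  G \ add = {ball_in(b1,rmD), carry(b5,right)} \ {carry(b5,right)} = {ball_in(b1,rmD)}
  ∪ pre   = {ball_in(b1,rmD)} ∪ {ball_in(b5,rmD), free(right), robot_in(rmD)}
          = {ball_in(b1,rmD), ball_in(b5,rmD), free(right), robot_in(rmD)}

== RESULT ==
["ball_in(b1,rmD)", "ball_in(b5,rmD)", "free(right)", "robot_in(rmD)"]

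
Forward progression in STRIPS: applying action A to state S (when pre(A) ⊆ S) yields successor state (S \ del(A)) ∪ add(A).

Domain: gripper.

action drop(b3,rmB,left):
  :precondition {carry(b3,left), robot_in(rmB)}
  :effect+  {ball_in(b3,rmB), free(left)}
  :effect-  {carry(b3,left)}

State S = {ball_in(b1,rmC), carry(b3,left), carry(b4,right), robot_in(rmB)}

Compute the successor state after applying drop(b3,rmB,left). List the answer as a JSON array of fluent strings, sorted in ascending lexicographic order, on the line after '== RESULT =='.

Compute (S \ del) ∪ add:
  pre ⊆ S: {carry(b3,left), robot_in(rmB)} ⊆ S  — applicable
  S \ del = {ball_in(b1,rmC), carry(b4,right), robot_in(rmB)}
  ∪ add   = {ball_in(b1,rmC), ball_in(b3,rmB), carry(b4,right), free(left), robot_in(rmB)}

== RESULT ==
["ball_in(b1,rmC)", "ball_in(b3,rmB)", "carry(b4,right)", "free(left)", "robot_in(rmB)"]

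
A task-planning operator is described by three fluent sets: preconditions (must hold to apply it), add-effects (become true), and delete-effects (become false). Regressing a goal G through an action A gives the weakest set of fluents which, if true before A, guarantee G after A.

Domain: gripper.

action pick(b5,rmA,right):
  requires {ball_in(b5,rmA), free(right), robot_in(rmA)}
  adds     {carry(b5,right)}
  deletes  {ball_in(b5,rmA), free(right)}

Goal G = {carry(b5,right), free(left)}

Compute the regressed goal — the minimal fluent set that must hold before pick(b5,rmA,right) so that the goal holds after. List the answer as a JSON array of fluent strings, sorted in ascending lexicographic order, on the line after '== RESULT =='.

Compute (G \ add) ∪ pre:
  G ∩ del = {}  (empty — regression defined)
  G \ add = {carry(b5,right), free(left)} \ {carry(b5,right)} = {free(left)}
  ∪ pre   = {free(left)} ∪ {ball_in(b5,rmA), free(right), robot_in(rmA)}
          = {ball_in(b5,rmA), free(left), free(right), robot_in(rmA)}

== RESULT ==
["ball_in(b5,rmA)", "free(left)", "free(right)", "robot_in(rmA)"]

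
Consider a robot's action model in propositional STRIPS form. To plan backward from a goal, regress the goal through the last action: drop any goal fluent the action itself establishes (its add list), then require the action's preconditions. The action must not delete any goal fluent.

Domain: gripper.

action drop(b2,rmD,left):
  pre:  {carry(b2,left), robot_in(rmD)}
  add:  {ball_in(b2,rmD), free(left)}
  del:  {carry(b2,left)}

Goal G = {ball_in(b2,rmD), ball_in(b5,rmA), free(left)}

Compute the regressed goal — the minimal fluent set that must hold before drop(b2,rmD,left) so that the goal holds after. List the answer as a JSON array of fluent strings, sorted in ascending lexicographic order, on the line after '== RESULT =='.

Compute (G \ add) ∪ pre:
  G ∩ del = {}  (empty — regression defined)
  G \ add = {ball_in(b2,rmD), ball_in(b5,rmA), free(left)} \ {ball_in(b2,rmD), free(left)} = {ball_in(b5,rmA)}
  ∪ pre   = {ball_in(b5,rmA)} ∪ {carry(b2,left), robot_in(rmD)}
          = {ball_in(b5,rmA), carry(b2,left), robot_in(rmD)}

== RESULT ==
["ball_in(b5,rmA)", "carry(b2,left)", "robot_in(rmD)"]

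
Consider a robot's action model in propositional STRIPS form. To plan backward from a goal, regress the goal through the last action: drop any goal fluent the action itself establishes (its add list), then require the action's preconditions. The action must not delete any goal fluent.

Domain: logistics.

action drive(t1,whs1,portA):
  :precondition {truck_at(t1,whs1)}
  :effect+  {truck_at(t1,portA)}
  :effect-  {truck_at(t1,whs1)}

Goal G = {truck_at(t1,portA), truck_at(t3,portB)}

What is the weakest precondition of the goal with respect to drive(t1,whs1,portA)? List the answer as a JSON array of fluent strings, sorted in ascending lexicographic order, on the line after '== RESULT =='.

Compute (G \ add) ∪ pre:
  G ∩ del = {}  (empty — regression defined)
  G \ add = {truck_at(t1,portA), truck_at(t3,portB)} \ {truck_at(t1,portA)} = {truck_at(t3,portB)}
  ∪ pre   = {truck_at(t3,portB)} ∪ {truck_at(t1,whs1)}
          = {truck_at(t1,whs1), truck_at(t3,portB)}

== RESULT ==
["truck_at(t1,whs1)", "truck_at(t3,portB)"]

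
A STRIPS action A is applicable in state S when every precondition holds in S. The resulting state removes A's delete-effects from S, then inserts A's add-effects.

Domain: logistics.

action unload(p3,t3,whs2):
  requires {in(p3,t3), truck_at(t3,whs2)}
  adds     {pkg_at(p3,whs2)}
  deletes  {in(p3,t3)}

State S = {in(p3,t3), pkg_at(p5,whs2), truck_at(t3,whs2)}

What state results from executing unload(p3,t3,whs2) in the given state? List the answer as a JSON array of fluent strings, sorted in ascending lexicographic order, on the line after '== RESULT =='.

Progress:
  pre ⊆ S: {in(p3,t3), truck_at(t3,whs2)} ⊆ S  — applicable
  S \ del = {pkg_at(p5,whs2), truck_at(t3,whs2)}
  ∪ add   = {pkg_at(p3,whs2), pkg_at(p5,whs2), truck_at(t3,whs2)}

== RESULT ==
["pkg_at(p3,whs2)", "pkg_at(p5,whs2)", "truck_at(t3,whs2)"]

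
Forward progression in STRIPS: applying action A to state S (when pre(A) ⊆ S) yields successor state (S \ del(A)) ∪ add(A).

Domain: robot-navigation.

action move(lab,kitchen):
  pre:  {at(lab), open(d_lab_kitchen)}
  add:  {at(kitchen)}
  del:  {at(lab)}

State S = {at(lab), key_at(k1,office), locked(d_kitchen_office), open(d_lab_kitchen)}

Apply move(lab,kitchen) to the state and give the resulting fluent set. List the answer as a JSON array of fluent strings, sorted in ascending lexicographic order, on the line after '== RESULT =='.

Compute (S \ del) ∪ add:
  pre ⊆ S: {at(lab), open(d_lab_kitchen)} ⊆ S  — applicable
  S \ del = {key_at(k1,office), locked(d_kitchen_office), open(d_lab_kitchen)}
  ∪ add   = {at(kitchen), key_at(k1,office), locked(d_kitchen_office), open(d_lab_kitchen)}

== RESULT ==
["at(kitchen)", "key_at(k1,office)", "locked(d_kitchen_office)", "open(d_lab_kitchen)"]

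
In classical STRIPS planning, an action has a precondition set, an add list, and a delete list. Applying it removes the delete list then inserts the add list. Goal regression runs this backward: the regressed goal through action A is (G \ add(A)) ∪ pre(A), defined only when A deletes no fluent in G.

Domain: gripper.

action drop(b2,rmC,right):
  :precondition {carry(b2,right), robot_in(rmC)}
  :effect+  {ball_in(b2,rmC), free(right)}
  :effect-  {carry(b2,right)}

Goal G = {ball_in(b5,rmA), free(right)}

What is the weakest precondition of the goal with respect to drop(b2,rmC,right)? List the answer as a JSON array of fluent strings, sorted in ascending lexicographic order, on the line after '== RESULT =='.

Compute (G \ add) ∪ pre:
  G ∩ del = {}  (empty — regression defined)
  G \ add = {ball_in(b5,rmA), free(right)} \ {ball_in(b2,rmC), free(right)} = {ball_in(b5,rmA)}
  ∪ pre   = {ball_in(b5,rmA)} ∪ {carry(b2,right), robot_in(rmC)}
          = {ball_in(b5,rmA), carry(b2,right), robot_in(rmC)}

== RESULT ==
["ball_in(b5,rmA)", "carry(b2,right)", "robot_in(rmC)"]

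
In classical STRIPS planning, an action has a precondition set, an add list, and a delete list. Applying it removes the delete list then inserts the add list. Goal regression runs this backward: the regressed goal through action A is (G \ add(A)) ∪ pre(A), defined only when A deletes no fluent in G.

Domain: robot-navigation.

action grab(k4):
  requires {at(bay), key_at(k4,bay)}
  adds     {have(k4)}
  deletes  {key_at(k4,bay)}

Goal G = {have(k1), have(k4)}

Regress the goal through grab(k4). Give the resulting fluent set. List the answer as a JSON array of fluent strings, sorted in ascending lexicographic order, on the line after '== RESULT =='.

Regress:
  G ∩ del = {}  (empty — regression defined)
  G \ add = {have(k1), have(k4)} \ {have(k4)} = {have(k1)}
  ∪ pre   = {have(k1)} ∪ {at(bay), key_at(k4,bay)}
          = {at(bay), have(k1), key_at(k4,bay)}

== RESULT ==
["at(bay)", "have(k1)", "key_at(k4,bay)"]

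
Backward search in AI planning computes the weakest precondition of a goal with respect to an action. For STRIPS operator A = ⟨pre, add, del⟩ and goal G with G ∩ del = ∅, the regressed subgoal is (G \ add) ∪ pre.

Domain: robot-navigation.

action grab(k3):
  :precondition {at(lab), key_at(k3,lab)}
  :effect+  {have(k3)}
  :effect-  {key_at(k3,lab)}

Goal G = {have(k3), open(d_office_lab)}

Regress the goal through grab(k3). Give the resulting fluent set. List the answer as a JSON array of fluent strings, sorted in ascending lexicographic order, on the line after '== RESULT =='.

Compute (G \ add) ∪ pre:
  G ∩ del = {}  (empty — regression defined)
  G \ add = {have(k3), open(d_office_lab)} \ {have(k3)} = {open(d_office_lab)}
  ∪ pre   = {open(d_office_lab)} ∪ {at(lab), key_at(k3,lab)}
          = {at(lab), key_at(k3,lab), open(d_office_lab)}

== RESULT ==
["at(lab)", "key_at(k3,lab)", "open(d_office_lab)"]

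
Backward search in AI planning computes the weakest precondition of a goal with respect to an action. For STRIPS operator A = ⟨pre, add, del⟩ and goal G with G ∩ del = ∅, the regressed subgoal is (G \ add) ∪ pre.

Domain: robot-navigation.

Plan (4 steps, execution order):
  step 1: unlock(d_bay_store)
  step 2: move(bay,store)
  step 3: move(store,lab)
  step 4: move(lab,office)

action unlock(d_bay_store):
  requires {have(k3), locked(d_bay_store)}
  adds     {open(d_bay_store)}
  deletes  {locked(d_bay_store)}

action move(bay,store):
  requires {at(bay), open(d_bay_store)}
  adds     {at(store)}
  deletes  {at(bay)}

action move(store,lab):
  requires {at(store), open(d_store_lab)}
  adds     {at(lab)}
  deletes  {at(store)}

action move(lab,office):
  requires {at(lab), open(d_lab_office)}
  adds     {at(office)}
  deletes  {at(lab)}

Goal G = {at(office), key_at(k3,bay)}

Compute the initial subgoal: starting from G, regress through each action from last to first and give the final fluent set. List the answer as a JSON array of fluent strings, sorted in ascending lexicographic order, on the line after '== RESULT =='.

Work backward from the goal:
  through step 4 (move(lab,office)): drop {at(office)}, keep {key_at(k3,bay)}, require {at(lab), open(d_lab_office)}
    → {at(lab), key_at(k3,bay), open(d_lab_office)}
  through step 3 (move(store,lab)): drop {at(lab)}, keep {key_at(k3,bay), open(d_lab_office)}, require {at(store), open(d_store_lab)}
    → {at(store), key_at(k3,bay), open(d_lab_office), open(d_store_lab)}
  through step 2 (move(bay,store)): drop {at(store)}, keep {key_at(k3,bay), open(d_lab_office), open(d_store_lab)}, require {at(bay), open(d_bay_store)}
    → {at(bay), key_at(k3,bay), open(d_bay_store), open(d_lab_office), open(d_store_lab)}
  through step 1 (unlock(d_bay_store)): drop {open(d_bay_store)}, keep {at(bay), key_at(k3,bay), open(d_lab_office), open(d_store_lab)}, require {have(k3), locked(d_bay_store)}
    → {at(bay), have(k3), key_at(k3,bay), locked(d_bay_store), open(d_lab_office), open(d_store_lab)}

== RESULT ==
["at(bay)", "have(k3)", "key_at(k3,bay)", "locked(d_bay_store)", "open(d_lab_office)", "open(d_store_lab)"]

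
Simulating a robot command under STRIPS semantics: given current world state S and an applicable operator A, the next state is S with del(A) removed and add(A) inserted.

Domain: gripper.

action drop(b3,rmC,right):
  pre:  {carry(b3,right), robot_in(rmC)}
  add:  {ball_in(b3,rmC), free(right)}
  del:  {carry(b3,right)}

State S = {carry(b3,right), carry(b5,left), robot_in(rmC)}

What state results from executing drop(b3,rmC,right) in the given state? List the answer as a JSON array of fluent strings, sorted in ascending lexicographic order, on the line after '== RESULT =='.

Compute (S \ del) ∪ add:
  pre ⊆ S: {carry(b3,right), robot_in(rmC)} ⊆ S  — applicable
  S \ del = {carry(b5,left), robot_in(rmC)}
  ∪ add   = {ball_in(b3,rmC), carry(b5,left), free(right), robot_in(rmC)}

== RESULT ==
["ball_in(b3,rmC)", "carry(b5,left)", "free(right)", "robot_in(rmC)"]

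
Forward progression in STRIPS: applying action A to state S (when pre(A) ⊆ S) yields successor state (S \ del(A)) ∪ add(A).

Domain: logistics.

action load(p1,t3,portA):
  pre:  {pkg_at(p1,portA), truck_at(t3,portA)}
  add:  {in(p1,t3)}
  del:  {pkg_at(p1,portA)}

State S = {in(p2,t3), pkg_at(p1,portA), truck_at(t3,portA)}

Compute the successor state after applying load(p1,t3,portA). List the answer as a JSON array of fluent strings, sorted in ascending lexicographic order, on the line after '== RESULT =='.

Compute (S \ del) ∪ add:
  pre ⊆ S: {pkg_at(p1,portA), truck_at(t3,portA)} ⊆ S  — applicable
  S \ del = {in(p2,t3), truck_at(t3,portA)}
  ∪ add   = {in(p1,t3), in(p2,t3), truck_at(t3,portA)}

== RESULT ==
["in(p1,t3)", "in(p2,t3)", "truck_at(t3,portA)"]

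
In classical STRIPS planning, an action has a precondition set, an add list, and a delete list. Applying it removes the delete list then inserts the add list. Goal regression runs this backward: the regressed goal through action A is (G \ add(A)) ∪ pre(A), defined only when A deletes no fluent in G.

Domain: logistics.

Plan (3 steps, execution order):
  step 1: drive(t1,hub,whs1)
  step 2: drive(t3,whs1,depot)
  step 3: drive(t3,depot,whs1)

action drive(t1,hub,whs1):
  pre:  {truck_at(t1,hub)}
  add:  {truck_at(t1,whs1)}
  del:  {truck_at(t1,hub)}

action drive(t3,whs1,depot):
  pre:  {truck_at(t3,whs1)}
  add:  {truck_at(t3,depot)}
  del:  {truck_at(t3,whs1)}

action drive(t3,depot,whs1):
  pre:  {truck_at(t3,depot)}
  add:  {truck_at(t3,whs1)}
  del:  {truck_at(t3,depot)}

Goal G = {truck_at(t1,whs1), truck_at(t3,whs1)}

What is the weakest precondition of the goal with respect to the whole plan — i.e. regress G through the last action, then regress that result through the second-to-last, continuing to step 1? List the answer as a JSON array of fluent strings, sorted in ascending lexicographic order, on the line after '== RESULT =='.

Regress step by step:
  through step 3 (drive(t3,depot,whs1)): drop {truck_at(t3,whs1)}, keep {truck_at(t1,whs1)}, require {truck_at(t3,depot)}
    → {truck_at(t1,whs1), truck_at(t3,depot)}
  through step 2 (drive(t3,whs1,depot)): drop {truck_at(t3,depot)}, keep {truck_at(t1,whs1)}, require {truck_at(t3,whs1)}
    → {truck_at(t1,whs1), truck_at(t3,whs1)}
  through step 1 (drive(t1,hub,whs1)): drop {truck_at(t1,whs1)}, keep {truck_at(t3,whs1)}, require {truck_at(t1,hub)}
    → {truck_at(t1,hub), truck_at(t3,whs1)}

== RESULT ==
["truck_at(t1,hub)", "truck_at(t3,whs1)"]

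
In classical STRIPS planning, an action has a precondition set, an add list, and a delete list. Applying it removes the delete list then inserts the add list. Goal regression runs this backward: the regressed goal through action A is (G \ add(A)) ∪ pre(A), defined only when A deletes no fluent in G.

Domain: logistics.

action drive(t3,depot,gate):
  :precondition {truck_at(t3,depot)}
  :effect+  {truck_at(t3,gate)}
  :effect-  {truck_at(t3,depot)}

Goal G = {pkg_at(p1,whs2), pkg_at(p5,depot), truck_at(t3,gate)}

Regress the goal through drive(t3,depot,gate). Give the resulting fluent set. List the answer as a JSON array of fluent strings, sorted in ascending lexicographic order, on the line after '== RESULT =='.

Regress:
  G ∩ del = {}  (empty — regression defined)
  G \ add = {pkg_at(p1,whs2), pkg_at(p5,depot), truck_at(t3,gate)} \ {truck_at(t3,gate)} = {pkg_at(p1,whs2), pkg_at(p5,depot)}
  ∪ pre   = {pkg_at(p1,whs2), pkg_at(p5,depot)} ∪ {truck_at(t3,depot)}
          = {pkg_at(p1,whs2), pkg_at(p5,depot), truck_at(t3,depot)}

== RESULT ==
["pkg_at(p1,whs2)", "pkg_at(p5,depot)", "truck_at(t3,depot)"]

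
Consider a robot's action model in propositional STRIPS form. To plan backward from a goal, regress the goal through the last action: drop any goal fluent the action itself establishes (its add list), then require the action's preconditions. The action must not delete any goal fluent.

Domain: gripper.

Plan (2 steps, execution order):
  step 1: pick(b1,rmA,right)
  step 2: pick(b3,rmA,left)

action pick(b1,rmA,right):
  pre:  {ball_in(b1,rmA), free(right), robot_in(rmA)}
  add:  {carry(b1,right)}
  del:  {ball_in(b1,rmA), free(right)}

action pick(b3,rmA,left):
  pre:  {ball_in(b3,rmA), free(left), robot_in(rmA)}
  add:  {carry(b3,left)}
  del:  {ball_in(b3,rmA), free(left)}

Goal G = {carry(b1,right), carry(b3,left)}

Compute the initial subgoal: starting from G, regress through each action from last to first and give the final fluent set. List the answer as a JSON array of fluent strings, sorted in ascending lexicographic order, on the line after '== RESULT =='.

Regress step by step:
  through step 2 (pick(b3,rmA,left)): drop {carry(b3,left)}, keep {carry(b1,right)}, require {ball_in(b3,rmA), free(left), robot_in(rmA)}
    → {ball_in(b3,rmA), carry(b1,right), free(left), robot_in(rmA)}
  through step 1 (pick(b1,rmA,right)): drop {carry(b1,right)}, keep {ball_in(b3,rmA), free(left), robot_in(rmA)}, require {ball_in(b1,rmA), free(right), robot_in(rmA)}
    → {ball_in(b1,rmA), ball_in(b3,rmA), free(left), free(right), robot_in(rmA)}

== RESULT ==
["ball_in(b1,rmA)", "ball_in(b3,rmA)", "free(left)", "free(right)", "robot_in(rmA)"]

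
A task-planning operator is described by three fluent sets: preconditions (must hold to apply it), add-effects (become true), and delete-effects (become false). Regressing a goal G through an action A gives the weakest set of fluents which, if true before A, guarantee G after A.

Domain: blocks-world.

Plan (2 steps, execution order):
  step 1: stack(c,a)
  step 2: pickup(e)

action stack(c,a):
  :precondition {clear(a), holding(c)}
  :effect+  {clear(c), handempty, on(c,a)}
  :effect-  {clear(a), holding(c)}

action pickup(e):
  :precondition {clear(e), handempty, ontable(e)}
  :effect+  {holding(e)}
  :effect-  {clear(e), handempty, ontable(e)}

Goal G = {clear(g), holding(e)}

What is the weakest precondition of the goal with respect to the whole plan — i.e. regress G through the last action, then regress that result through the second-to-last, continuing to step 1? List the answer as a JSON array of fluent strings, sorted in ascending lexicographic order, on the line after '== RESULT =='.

Work backward from the goal:
  through step 2 (pickup(e)): drop {holding(e)}, keep {clear(g)}, require {clear(e), handempty, ontable(e)}
    → {clear(e), clear(g), handempty, ontable(e)}
  through step 1 (stack(c,a)): drop {handempty}, keep {clear(e), clear(g), ontable(e)}, require {clear(a), holding(c)}
    → {clear(a), clear(e), clear(g), holding(c), ontable(e)}

== RESULT ==
["clear(a)", "clear(e)", "clear(g)", "holding(c)", "ontable(e)"]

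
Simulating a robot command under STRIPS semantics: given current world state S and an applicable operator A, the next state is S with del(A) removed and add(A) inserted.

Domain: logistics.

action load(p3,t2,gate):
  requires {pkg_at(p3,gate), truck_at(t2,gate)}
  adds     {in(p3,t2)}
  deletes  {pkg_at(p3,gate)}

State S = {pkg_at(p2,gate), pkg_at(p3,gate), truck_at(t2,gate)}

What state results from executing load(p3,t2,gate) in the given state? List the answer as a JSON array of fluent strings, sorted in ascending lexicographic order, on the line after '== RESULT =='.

Compute (S \ del) ∪ add:
  pre ⊆ S: {pkg_at(p3,gate), truck_at(t2,gate)} ⊆ S  — applicable
  S \ del = {pkg_at(p2,gate), truck_at(t2,gate)}
  ∪ add   = {in(p3,t2), pkg_at(p2,gate), truck_at(t2,gate)}

== RESULT ==
["in(p3,t2)", "pkg_at(p2,gate)", "truck_at(t2,gate)"]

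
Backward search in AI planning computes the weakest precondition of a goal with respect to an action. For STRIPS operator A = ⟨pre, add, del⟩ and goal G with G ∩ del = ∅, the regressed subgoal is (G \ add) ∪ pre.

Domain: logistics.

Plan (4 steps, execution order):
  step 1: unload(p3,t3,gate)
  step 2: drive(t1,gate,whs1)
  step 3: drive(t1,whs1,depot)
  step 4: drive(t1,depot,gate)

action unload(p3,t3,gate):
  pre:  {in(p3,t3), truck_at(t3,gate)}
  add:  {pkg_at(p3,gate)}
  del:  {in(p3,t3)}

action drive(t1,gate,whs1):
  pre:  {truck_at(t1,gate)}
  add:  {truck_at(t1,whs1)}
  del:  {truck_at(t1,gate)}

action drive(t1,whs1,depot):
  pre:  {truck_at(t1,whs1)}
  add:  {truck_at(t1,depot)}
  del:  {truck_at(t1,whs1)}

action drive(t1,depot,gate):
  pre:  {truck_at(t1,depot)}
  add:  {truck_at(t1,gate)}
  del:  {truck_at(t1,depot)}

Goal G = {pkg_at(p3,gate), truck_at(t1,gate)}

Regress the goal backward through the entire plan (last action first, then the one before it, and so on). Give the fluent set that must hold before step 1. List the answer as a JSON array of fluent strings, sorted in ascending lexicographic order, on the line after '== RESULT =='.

Regress step by step:
  through step 4 (drive(t1,depot,gate)): drop {truck_at(t1,gate)}, keep {pkg_at(p3,gate)}, require {truck_at(t1,depot)}
    → {pkg_at(p3,gate), truck_at(t1,depot)}
  through step 3 (drive(t1,whs1,depot)): drop {truck_at(t1,depot)}, keep {pkg_at(p3,gate)}, require {truck_at(t1,whs1)}
    → {pkg_at(p3,gate), truck_at(t1,whs1)}
  through step 2 (drive(t1,gate,whs1)): drop {truck_at(t1,whs1)}, keep {pkg_at(p3,gate)}, require {truck_at(t1,gate)}
    → {pkg_at(p3,gate), truck_at(t1,gate)}
  through step 1 (unload(p3,t3,gate)): drop {pkg_at(p3,gate)}, keep {truck_at(t1,gate)}, require {in(p3,t3), truck_at(t3,gate)}
    → {in(p3,t3), truck_at(t1,gate), truck_at(t3,gate)}

== RESULT ==
["in(p3,t3)", "truck_at(t1,gate)", "truck_at(t3,gate)"]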